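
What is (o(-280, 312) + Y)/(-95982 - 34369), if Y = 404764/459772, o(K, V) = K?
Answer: 32082849/14982934993 ≈ 0.0021413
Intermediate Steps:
Y = 101191/114943 (Y = 404764*(1/459772) = 101191/114943 ≈ 0.88036)
(o(-280, 312) + Y)/(-95982 - 34369) = (-280 + 101191/114943)/(-95982 - 34369) = -32082849/114943/(-130351) = -32082849/114943*(-1/130351) = 32082849/14982934993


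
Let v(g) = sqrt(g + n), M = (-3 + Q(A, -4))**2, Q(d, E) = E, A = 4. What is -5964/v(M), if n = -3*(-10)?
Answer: -5964*sqrt(79)/79 ≈ -671.00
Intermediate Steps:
n = 30
M = 49 (M = (-3 - 4)**2 = (-7)**2 = 49)
v(g) = sqrt(30 + g) (v(g) = sqrt(g + 30) = sqrt(30 + g))
-5964/v(M) = -5964/sqrt(30 + 49) = -5964*sqrt(79)/79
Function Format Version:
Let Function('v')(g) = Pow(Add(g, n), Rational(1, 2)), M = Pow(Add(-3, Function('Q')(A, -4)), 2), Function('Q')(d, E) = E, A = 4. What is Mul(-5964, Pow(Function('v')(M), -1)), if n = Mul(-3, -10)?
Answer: Mul(Rational(-5964, 79), Pow(79, Rational(1, 2))) ≈ -671.00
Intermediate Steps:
n = 30
M = 49 (M = Pow(Add(-3, -4), 2) = Pow(-7, 2) = 49)
Function('v')(g) = Pow(Add(30, g), Rational(1, 2)) (Function('v')(g) = Pow(Add(g, 30), Rational(1, 2)) = Pow(Add(30, g), Rational(1, 2)))
Mul(-5964, Pow(Function('v')(M), -1)) = Mul(-5964, Pow(Pow(Add(30, 49), Rational(1, 2)), -1)) = Mul(-5964, Pow(Pow(79, Rational(1, 2)), -1)) = Mul(-5964, Mul(Rational(1, 79), Pow(79, Rational(1, 2)))) = Mul(Rational(-5964, 79), Pow(79, Rational(1, 2)))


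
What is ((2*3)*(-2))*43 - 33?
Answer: -549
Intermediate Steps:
((2*3)*(-2))*43 - 33 = (6*(-2))*43 - 33 = -12*43 - 33 = -516 - 33 = -549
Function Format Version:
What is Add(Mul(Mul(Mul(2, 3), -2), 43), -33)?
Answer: -549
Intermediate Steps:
Add(Mul(Mul(Mul(2, 3), -2), 43), -33) = Add(Mul(Mul(6, -2), 43), -33) = Add(Mul(-12, 43), -33) = Add(-516, -33) = -549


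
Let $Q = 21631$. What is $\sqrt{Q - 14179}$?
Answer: $18 \sqrt{23} \approx 86.325$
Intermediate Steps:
$\sqrt{Q - 14179} = \sqrt{21631 - 14179} = \sqrt{7452} = 18 \sqrt{23}$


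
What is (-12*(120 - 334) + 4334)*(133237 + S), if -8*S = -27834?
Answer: 1887231115/2 ≈ 9.4362e+8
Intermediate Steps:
S = 13917/4 (S = -⅛*(-27834) = 13917/4 ≈ 3479.3)
(-12*(120 - 334) + 4334)*(133237 + S) = (-12*(120 - 334) + 4334)*(133237 + 13917/4) = (-12*(-214) + 4334)*(546865/4) = (2568 + 4334)*(546865/4) = 6902*(546865/4) = 1887231115/2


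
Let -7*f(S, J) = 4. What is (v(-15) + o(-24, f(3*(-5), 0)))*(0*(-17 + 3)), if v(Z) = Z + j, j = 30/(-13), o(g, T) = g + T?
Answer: 0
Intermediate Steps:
f(S, J) = -4/7 (f(S, J) = -1/7*4 = -4/7)
o(g, T) = T + g
j = -30/13 (j = 30*(-1/13) = -30/13 ≈ -2.3077)
v(Z) = -30/13 + Z (v(Z) = Z - 30/13 = -30/13 + Z)
(v(-15) + o(-24, f(3*(-5), 0)))*(0*(-17 + 3)) = ((-30/13 - 15) + (-4/7 - 24))*(0*(-17 + 3)) = (-225/13 - 172/7)*(0*(-14)) = -3811/91*0 = 0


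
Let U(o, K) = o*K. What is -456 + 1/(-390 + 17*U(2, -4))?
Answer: -239857/526 ≈ -456.00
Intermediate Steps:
U(o, K) = K*o
-456 + 1/(-390 + 17*U(2, -4)) = -456 + 1/(-390 + 17*(-4*2)) = -456 + 1/(-390 + 17*(-8)) = -456 + 1/(-390 - 136) = -456 + 1/(-526) = -456 - 1/526 = -239857/526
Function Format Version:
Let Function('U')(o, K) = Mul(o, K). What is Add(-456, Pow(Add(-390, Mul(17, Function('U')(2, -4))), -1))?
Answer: Rational(-239857, 526) ≈ -456.00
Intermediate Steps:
Function('U')(o, K) = Mul(K, o)
Add(-456, Pow(Add(-390, Mul(17, Function('U')(2, -4))), -1)) = Add(-456, Pow(Add(-390, Mul(17, Mul(-4, 2))), -1)) = Add(-456, Pow(Add(-390, Mul(17, -8)), -1)) = Add(-456, Pow(Add(-390, -136), -1)) = Add(-456, Pow(-526, -1)) = Add(-456, Rational(-1, 526)) = Rational(-239857, 526)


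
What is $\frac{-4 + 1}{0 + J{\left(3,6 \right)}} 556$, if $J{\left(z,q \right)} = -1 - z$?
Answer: $417$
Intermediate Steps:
$\frac{-4 + 1}{0 + J{\left(3,6 \right)}} 556 = \frac{-4 + 1}{0 - 4} \cdot 556 = - \frac{3}{0 - 4} \cdot 556 = - \frac{3}{-4} \cdot 556 = \left(-3\right) \left(- \frac{1}{4}\right) 556 = \frac{3}{4} \cdot 556 = 417$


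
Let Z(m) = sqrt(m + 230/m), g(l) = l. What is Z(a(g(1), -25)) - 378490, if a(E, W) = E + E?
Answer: -378490 + 3*sqrt(13) ≈ -3.7848e+5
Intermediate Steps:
a(E, W) = 2*E
Z(a(g(1), -25)) - 378490 = sqrt(2*1 + 230/((2*1))) - 378490 = sqrt(2 + 230/2) - 378490 = sqrt(2 + 230*(1/2)) - 378490 = sqrt(2 + 115) - 378490 = sqrt(117) - 378490 = 3*sqrt(13) - 378490 = -378490 + 3*sqrt(13)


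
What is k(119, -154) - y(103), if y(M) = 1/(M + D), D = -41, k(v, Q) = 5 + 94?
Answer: 6137/62 ≈ 98.984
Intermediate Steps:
k(v, Q) = 99
y(M) = 1/(-41 + M) (y(M) = 1/(M - 41) = 1/(-41 + M))
k(119, -154) - y(103) = 99 - 1/(-41 + 103) = 99 - 1/62 = 6137/62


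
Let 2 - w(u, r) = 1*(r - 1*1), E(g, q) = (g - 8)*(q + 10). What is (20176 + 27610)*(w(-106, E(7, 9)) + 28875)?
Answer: 1380872042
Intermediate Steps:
E(g, q) = (-8 + g)*(10 + q)
w(u, r) = 3 - r (w(u, r) = 2 - (r - 1*1) = 2 - (r - 1) = 2 - (-1 + r) = 2 + (1 - r) = 3 - r)
(20176 + 27610)*(w(-106, E(7, 9)) + 28875) = (20176 + 27610)*((3 - (-80 - 8*9 + 10*7 + 7*9)) + 28875) = 47786*((3 - (-80 - 72 + 70 + 63)) + 28875) = 47786*((3 - 1*(-19)) + 28875) = 47786*((3 + 19) + 28875) = 47786*(22 + 28875) = 47786*28897 = 1380872042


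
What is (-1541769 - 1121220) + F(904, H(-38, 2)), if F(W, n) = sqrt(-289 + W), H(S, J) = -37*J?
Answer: -2662989 + sqrt(615) ≈ -2.6630e+6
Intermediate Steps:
(-1541769 - 1121220) + F(904, H(-38, 2)) = (-1541769 - 1121220) + sqrt(-289 + 904) = -2662989 + sqrt(615)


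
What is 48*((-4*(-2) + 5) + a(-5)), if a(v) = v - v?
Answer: 624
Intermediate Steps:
a(v) = 0
48*((-4*(-2) + 5) + a(-5)) = 48*((-4*(-2) + 5) + 0) = 48*((8 + 5) + 0) = 48*(13 + 0) = 48*13 = 624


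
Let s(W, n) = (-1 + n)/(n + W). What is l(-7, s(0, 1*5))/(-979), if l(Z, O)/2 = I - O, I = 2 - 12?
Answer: 108/4895 ≈ 0.022063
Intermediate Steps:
I = -10
s(W, n) = (-1 + n)/(W + n)
l(Z, O) = -20 - 2*O (l(Z, O) = 2*(-10 - O) = -20 - 2*O)
l(-7, s(0, 1*5))/(-979) = (-20 - 2*(-1 + 1*5)/(0 + 1*5))/(-979) = (-20 - 2*(-1 + 5)/(0 + 5))*(-1/979) = (-20 - 2*4/5)*(-1/979) = (-20 - 8/5)*(-1/979) = -108/5*(-1/979) = 108/4895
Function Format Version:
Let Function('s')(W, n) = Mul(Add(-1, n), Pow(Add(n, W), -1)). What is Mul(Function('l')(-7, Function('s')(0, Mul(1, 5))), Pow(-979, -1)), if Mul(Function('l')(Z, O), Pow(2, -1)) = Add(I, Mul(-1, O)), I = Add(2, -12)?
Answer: Rational(108, 4895) ≈ 0.022063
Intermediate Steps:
I = -10
Function('s')(W, n) = Mul(Pow(Add(W, n), -1), Add(-1, n)) (Function('s')(W, n) = Mul(Add(-1, n), Pow(Add(W, n), -1)) = Mul(Pow(Add(W, n), -1), Add(-1, n)))
Function('l')(Z, O) = Add(-20, Mul(-2, O)) (Function('l')(Z, O) = Mul(2, Add(-10, Mul(-1, O))) = Add(-20, Mul(-2, O)))
Mul(Function('l')(-7, Function('s')(0, Mul(1, 5))), Pow(-979, -1)) = Mul(Add(-20, Mul(-2, Mul(Pow(Add(0, Mul(1, 5)), -1), Add(-1, Mul(1, 5))))), Pow(-979, -1)) = Mul(Add(-20, Mul(-2, Mul(Pow(Add(0, 5), -1), Add(-1, 5)))), Rational(-1, 979)) = Mul(Add(-20, Mul(-2, Mul(Pow(5, -1), 4))), Rational(-1, 979)) = Mul(Add(-20, Mul(-2, Mul(Rational(1, 5), 4))), Rational(-1, 979)) = Mul(Add(-20, Mul(-2, Rational(4, 5))), Rational(-1, 979)) = Mul(Add(-20, Rational(-8, 5)), Rational(-1, 979)) = Mul(Rational(-108, 5), Rational(-1, 979)) = Rational(108, 4895)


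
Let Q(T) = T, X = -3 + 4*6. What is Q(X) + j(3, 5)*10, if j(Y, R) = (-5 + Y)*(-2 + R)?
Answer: -39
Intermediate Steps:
X = 21 (X = -3 + 24 = 21)
Q(X) + j(3, 5)*10 = 21 + (10 - 5*5 - 2*3 + 5*3)*10 = 21 + (10 - 25 - 6 + 15)*10 = 21 - 6*10 = 21 - 60 = -39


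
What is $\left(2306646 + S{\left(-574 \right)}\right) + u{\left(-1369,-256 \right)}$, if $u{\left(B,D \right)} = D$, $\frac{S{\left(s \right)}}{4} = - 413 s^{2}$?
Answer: $-541987962$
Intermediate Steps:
$S{\left(s \right)} = - 1652 s^{2}$ ($S{\left(s \right)} = 4 \left(- 413 s^{2}\right) = - 1652 s^{2}$)
$\left(2306646 + S{\left(-574 \right)}\right) + u{\left(-1369,-256 \right)} = \left(2306646 - 1652 \left(-574\right)^{2}\right) - 256 = \left(2306646 - 544294352\right) - 256 = -541987706 - 256 = -541987962$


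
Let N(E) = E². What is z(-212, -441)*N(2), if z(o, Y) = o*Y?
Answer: 373968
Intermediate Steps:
z(o, Y) = Y*o
z(-212, -441)*N(2) = -441*(-212)*2² = 93492*4 = 373968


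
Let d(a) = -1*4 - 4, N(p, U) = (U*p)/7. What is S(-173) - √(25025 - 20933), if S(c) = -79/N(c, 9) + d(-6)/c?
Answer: 625/1557 - 2*√1023 ≈ -63.567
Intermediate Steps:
N(p, U) = U*p/7 (N(p, U) = (U*p)*(⅐) = U*p/7)
d(a) = -8 (d(a) = -4 - 4 = -8)
S(c) = -625/(9*c) (S(c) = -79*7/(9*c) - 8/c = -553/(9*c) - 8/c = -625/(9*c))
S(-173) - √(25025 - 20933) = -625/9/(-173) - √(25025 - 20933) = -625/9*(-1/173) - √4092 = 625/1557 - 2*√1023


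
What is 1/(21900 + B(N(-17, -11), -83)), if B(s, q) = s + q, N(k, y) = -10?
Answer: 1/21807 ≈ 4.5857e-5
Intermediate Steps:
B(s, q) = q + s
1/(21900 + B(N(-17, -11), -83)) = 1/(21900 + (-83 - 10)) = 1/(21900 - 93) = 1/21807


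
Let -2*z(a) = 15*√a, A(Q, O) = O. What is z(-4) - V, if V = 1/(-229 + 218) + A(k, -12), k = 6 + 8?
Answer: 133/11 - 15*I ≈ 12.091 - 15.0*I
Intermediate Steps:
k = 14
z(a) = -15*√a/2
V = -133/11 (V = 1/(-229 + 218) - 12 = 1/(-11) - 12 = -1/11 - 12 = -133/11 ≈ -12.091)
z(-4) - V = -15*I - 1*(-133/11) = -15*I + 133/11 = 133/11 - 15*I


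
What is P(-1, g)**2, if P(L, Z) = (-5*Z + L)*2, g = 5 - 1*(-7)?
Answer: 14884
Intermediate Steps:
g = 12 (g = 5 + 7 = 12)
P(L, Z) = -10*Z + 2*L (P(L, Z) = (L - 5*Z)*2 = -10*Z + 2*L)
P(-1, g)**2 = (-10*12 + 2*(-1))**2 = (-120 - 2)**2 = (-122)**2 = 14884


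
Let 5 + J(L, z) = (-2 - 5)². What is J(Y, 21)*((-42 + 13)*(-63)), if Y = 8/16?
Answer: 80388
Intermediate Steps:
Y = ½ (Y = 8*(1/16) = ½ ≈ 0.50000)
J(L, z) = 44 (J(L, z) = -5 + (-2 - 5)² = -5 + (-7)² = -5 + 49 = 44)
J(Y, 21)*((-42 + 13)*(-63)) = 44*((-42 + 13)*(-63)) = 44*(-29*(-63)) = 44*1827 = 80388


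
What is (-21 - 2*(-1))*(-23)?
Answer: 437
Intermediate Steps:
(-21 - 2*(-1))*(-23) = (-21 + 2)*(-23) = -19*(-23) = 437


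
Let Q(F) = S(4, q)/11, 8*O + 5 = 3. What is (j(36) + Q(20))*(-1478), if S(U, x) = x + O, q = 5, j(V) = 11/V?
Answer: -107894/99 ≈ -1089.8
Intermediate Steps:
O = -¼ (O = -5/8 + (⅛)*3 = -5/8 + 3/8 = -¼ ≈ -0.25000)
S(U, x) = -¼ + x (S(U, x) = x - ¼ = -¼ + x)
Q(F) = 19/44 (Q(F) = (-¼ + 5)/11 = (19/4)*(1/11) = 19/44)
(j(36) + Q(20))*(-1478) = (11/36 + 19/44)*(-1478) = (73/99)*(-1478) = -107894/99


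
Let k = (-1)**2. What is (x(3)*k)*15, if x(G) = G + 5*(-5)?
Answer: -330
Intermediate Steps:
x(G) = -25 + G (x(G) = G - 25 = -25 + G)
k = 1
(x(3)*k)*15 = ((-25 + 3)*1)*15 = -22*1*15 = -22*15 = -330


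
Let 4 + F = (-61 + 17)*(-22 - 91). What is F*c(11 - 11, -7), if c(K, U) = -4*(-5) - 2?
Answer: 89424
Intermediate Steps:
F = 4968 (F = -4 + (-61 + 17)*(-22 - 91) = -4 - 44*(-113) = -4 + 4972 = 4968)
c(K, U) = 18 (c(K, U) = 20 - 2 = 18)
F*c(11 - 11, -7) = 4968*18 = 89424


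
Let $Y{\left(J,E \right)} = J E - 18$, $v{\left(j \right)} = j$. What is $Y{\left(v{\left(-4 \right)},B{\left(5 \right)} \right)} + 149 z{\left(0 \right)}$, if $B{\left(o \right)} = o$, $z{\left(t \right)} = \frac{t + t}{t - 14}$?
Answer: $-38$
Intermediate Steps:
$z{\left(t \right)} = \frac{2 t}{-14 + t}$
$Y{\left(J,E \right)} = -18 + E J$ ($Y{\left(J,E \right)} = E J - 18 = -18 + E J$)
$Y{\left(v{\left(-4 \right)},B{\left(5 \right)} \right)} + 149 z{\left(0 \right)} = \left(-18 + 5 \left(-4\right)\right) + 149 \cdot 2 \cdot 0 \frac{1}{-14 + 0} = \left(-18 - 20\right) + 149 \cdot 2 \cdot 0 \frac{1}{-14} = -38 + 149 \cdot 2 \cdot 0 \left(- \frac{1}{14}\right) = -38 + 149 \cdot 0 = -38 + 0 = -38$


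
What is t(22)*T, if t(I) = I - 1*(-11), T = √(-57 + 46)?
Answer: 33*I*√11 ≈ 109.45*I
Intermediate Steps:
T = I*√11 (T = √(-11) = I*√11 ≈ 3.3166*I)
t(I) = 11 + I (t(I) = I + 11 = 11 + I)
t(22)*T = (11 + 22)*(I*√11) = 33*(I*√11) = 33*I*√11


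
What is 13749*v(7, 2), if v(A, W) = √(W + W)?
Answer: 27498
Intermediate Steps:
v(A, W) = √2*√W (v(A, W) = √(2*W) = √2*√W)
13749*v(7, 2) = 13749*(√2*√2) = 13749*2 = 27498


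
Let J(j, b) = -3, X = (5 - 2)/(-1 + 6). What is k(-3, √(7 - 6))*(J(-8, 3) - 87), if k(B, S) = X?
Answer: -54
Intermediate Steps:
X = ⅗ (X = 3/5 = 3*(⅕) = ⅗ ≈ 0.60000)
k(B, S) = ⅗
k(-3, √(7 - 6))*(J(-8, 3) - 87) = 3*(-3 - 87)/5 = (⅗)*(-90) = -54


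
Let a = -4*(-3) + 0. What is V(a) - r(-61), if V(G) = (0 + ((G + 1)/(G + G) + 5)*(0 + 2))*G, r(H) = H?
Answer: 194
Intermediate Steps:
a = 12 (a = 12 + 0 = 12)
V(G) = G*(10 + (1 + G)/G) (V(G) = (0 + ((1 + G)/((2*G)) + 5)*2)*G = (0 + ((1 + G)*(1/(2*G)) + 5)*2)*G = (0 + ((1 + G)/(2*G) + 5)*2)*G = (0 + (5 + (1 + G)/(2*G))*2)*G = (0 + (10 + (1 + G)/G))*G = (10 + (1 + G)/G)*G = G*(10 + (1 + G)/G))
V(a) - r(-61) = (1 + 11*12) - 1*(-61) = (1 + 132) + 61 = 133 + 61 = 194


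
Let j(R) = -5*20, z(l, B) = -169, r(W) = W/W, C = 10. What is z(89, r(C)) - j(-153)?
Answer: -69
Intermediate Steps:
r(W) = 1
j(R) = -100
z(89, r(C)) - j(-153) = -169 - 1*(-100) = -169 + 100 = -69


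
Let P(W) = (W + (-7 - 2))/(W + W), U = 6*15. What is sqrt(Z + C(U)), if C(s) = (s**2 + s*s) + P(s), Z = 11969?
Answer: sqrt(2816945)/10 ≈ 167.84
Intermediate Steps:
U = 90
P(W) = (-9 + W)/(2*W) (P(W) = (W - 9)/((2*W)) = (-9 + W)*(1/(2*W)) = (-9 + W)/(2*W))
C(s) = 2*s**2 + (-9 + s)/(2*s) (C(s) = (s**2 + s*s) + (-9 + s)/(2*s) = (s**2 + s**2) + (-9 + s)/(2*s) = 2*s**2 + (-9 + s)/(2*s))
sqrt(Z + C(U)) = sqrt(11969 + (1/2)*(-9 + 90 + 4*90**3)/90) = sqrt(11969 + (1/2)*(1/90)*(-9 + 90 + 4*729000)) = sqrt(11969 + (1/2)*(1/90)*(-9 + 90 + 2916000)) = sqrt(11969 + (1/2)*(1/90)*2916081) = sqrt(11969 + 324009/20) = sqrt(563389/20) = sqrt(2816945)/10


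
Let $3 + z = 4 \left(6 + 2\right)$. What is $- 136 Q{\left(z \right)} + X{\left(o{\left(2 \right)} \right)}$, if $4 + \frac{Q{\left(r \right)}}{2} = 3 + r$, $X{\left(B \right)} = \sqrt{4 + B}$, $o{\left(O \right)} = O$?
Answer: $-7616 + \sqrt{6} \approx -7613.5$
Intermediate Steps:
$z = 29$ ($z = -3 + 4 \left(6 + 2\right) = -3 + 4 \cdot 8 = -3 + 32 = 29$)
$Q{\left(r \right)} = -2 + 2 r$ ($Q{\left(r \right)} = -8 + 2 \left(3 + r\right) = -8 + \left(6 + 2 r\right) = -2 + 2 r$)
$- 136 Q{\left(z \right)} + X{\left(o{\left(2 \right)} \right)} = - 136 \left(-2 + 2 \cdot 29\right) + \sqrt{4 + 2} = - 136 \left(-2 + 58\right) + \sqrt{6} = \left(-136\right) 56 + \sqrt{6} = -7616 + \sqrt{6}$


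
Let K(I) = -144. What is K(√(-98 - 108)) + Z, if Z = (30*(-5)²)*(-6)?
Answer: -4644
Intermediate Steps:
Z = -4500 (Z = (30*25)*(-6) = 750*(-6) = -4500)
K(√(-98 - 108)) + Z = -144 - 4500 = -4644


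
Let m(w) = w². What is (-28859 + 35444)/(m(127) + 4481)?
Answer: 439/1374 ≈ 0.31951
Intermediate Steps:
(-28859 + 35444)/(m(127) + 4481) = (-28859 + 35444)/(127² + 4481) = 6585/(16129 + 4481) = 6585/20610 = 6585*(1/20610) = 439/1374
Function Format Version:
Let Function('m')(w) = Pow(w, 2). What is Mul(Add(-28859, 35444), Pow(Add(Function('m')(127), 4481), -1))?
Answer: Rational(439, 1374) ≈ 0.31951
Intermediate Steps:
Mul(Add(-28859, 35444), Pow(Add(Function('m')(127), 4481), -1)) = Mul(Add(-28859, 35444), Pow(Add(Pow(127, 2), 4481), -1)) = Mul(6585, Pow(Add(16129, 4481), -1)) = Mul(6585, Pow(20610, -1)) = Mul(6585, Rational(1, 20610)) = Rational(439, 1374)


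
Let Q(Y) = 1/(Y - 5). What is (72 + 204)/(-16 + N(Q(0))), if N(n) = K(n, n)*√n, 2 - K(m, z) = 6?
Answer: -460/27 + 23*I*√5/27 ≈ -17.037 + 1.9048*I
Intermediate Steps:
K(m, z) = -4 (K(m, z) = 2 - 1*6 = 2 - 6 = -4)
Q(Y) = 1/(-5 + Y)
N(n) = -4*√n
(72 + 204)/(-16 + N(Q(0))) = (72 + 204)/(-16 - 4*I*√5/5) = 276/(-16 - 4*I*√5/5)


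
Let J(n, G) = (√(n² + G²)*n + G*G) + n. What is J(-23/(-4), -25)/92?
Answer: 2523/368 + √10529/64 ≈ 8.4593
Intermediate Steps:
J(n, G) = n + G² + n*√(G² + n²) (J(n, G) = (√(G² + n²)*n + G²) + n = (n*√(G² + n²) + G²) + n = (G² + n*√(G² + n²)) + n = n + G² + n*√(G² + n²))
J(-23/(-4), -25)/92 = (-23/(-4) + (-25)² + (-23/(-4))*√((-25)² + (-23/(-4))²))/92 = (-23*(-¼) + 625 + (-23*(-¼))*√(625 + (-23*(-¼))²))*(1/92) = (23/4 + 625 + 23*√(625 + (23/4)²)/4)*(1/92) = (23/4 + 625 + 23*√(625 + 529/16)/4)*(1/92) = (23/4 + 625 + 23*√(10529/16)/4)*(1/92) = (23/4 + 625 + 23*(√10529/4)/4)*(1/92) = (23/4 + 625 + 23*√10529/16)*(1/92) = (2523/4 + 23*√10529/16)*(1/92) = 2523/368 + √10529/64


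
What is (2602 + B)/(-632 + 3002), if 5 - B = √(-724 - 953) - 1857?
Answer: 744/395 - I*√1677/2370 ≈ 1.8835 - 0.017279*I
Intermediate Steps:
B = 1862 - I*√1677 (B = 5 - (√(-724 - 953) - 1857) = 5 - (√(-1677) - 1857) = 5 - (I*√1677 - 1857) = 5 - (-1857 + I*√1677) = 5 + (1857 - I*√1677) = 1862 - I*√1677 ≈ 1862.0 - 40.951*I)
(2602 + B)/(-632 + 3002) = (2602 + (1862 - I*√1677))/(-632 + 3002) = (4464 - I*√1677)/2370 = (4464 - I*√1677)*(1/2370) = 744/395 - I*√1677/2370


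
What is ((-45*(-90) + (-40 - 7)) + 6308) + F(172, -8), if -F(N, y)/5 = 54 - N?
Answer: 10901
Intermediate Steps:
F(N, y) = -270 + 5*N (F(N, y) = -5*(54 - N) = -270 + 5*N)
((-45*(-90) + (-40 - 7)) + 6308) + F(172, -8) = ((-45*(-90) + (-40 - 7)) + 6308) + (-270 + 5*172) = ((4050 - 47) + 6308) + (-270 + 860) = (4003 + 6308) + 590 = 10311 + 590 = 10901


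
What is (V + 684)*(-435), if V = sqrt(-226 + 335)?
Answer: -297540 - 435*sqrt(109) ≈ -3.0208e+5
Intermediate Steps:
V = sqrt(109) ≈ 10.440
(V + 684)*(-435) = (sqrt(109) + 684)*(-435) = (684 + sqrt(109))*(-435) = -297540 - 435*sqrt(109)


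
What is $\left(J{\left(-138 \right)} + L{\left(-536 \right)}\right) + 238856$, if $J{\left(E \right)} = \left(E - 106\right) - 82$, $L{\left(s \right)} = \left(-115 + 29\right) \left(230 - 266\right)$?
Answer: $241626$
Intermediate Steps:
$L{\left(s \right)} = 3096$ ($L{\left(s \right)} = \left(-86\right) \left(-36\right) = 3096$)
$J{\left(E \right)} = -188 + E$ ($J{\left(E \right)} = \left(-106 + E\right) - 82 = -188 + E$)
$\left(J{\left(-138 \right)} + L{\left(-536 \right)}\right) + 238856 = \left(\left(-188 - 138\right) + 3096\right) + 238856 = \left(-326 + 3096\right) + 238856 = 2770 + 238856 = 241626$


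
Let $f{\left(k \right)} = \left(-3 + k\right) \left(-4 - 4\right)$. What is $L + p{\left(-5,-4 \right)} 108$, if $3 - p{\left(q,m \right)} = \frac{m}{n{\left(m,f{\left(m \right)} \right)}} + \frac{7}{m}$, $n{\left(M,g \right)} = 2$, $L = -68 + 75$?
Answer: $736$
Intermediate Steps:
$L = 7$
$f{\left(k \right)} = 24 - 8 k$ ($f{\left(k \right)} = \left(-3 + k\right) \left(-8\right) = 24 - 8 k$)
$p{\left(q,m \right)} = 3 - \frac{7}{m} - \frac{m}{2}$ ($p{\left(q,m \right)} = 3 - \left(\frac{m}{2} + \frac{7}{m}\right) = 3 - \frac{7}{m} - \frac{m}{2}$)
$L + p{\left(-5,-4 \right)} 108 = 7 + \left(3 - \frac{7}{-4} - -2\right) 108 = 7 + \left(3 - - \frac{7}{4} + 2\right) 108 = 7 + \left(3 + \frac{7}{4} + 2\right) 108 = 7 + \frac{27}{4} \cdot 108 = 7 + 729 = 736$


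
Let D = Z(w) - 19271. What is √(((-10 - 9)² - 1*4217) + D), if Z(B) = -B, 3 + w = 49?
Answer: I*√23173 ≈ 152.23*I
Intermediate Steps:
w = 46 (w = -3 + 49 = 46)
D = -19317 (D = -1*46 - 19271 = -46 - 19271 = -19317)
√(((-10 - 9)² - 1*4217) + D) = √(((-10 - 9)² - 1*4217) - 19317) = √(((-19)² - 4217) - 19317) = √((361 - 4217) - 19317) = √(-3856 - 19317) = √(-23173) = I*√23173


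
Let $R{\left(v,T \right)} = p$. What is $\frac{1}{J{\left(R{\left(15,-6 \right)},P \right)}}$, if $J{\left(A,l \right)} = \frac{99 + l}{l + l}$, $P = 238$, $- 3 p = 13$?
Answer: $\frac{476}{337} \approx 1.4125$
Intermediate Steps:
$p = - \frac{13}{3}$ ($p = \left(- \frac{1}{3}\right) 13 = - \frac{13}{3} \approx -4.3333$)
$R{\left(v,T \right)} = - \frac{13}{3}$
$J{\left(A,l \right)} = \frac{99 + l}{2 l}$
$\frac{1}{J{\left(R{\left(15,-6 \right)},P \right)}} = \frac{1}{\frac{1}{2} \cdot \frac{1}{238} \left(99 + 238\right)} = \frac{1}{\frac{1}{2} \cdot \frac{1}{238} \cdot 337} = \frac{1}{\frac{337}{476}} = \frac{476}{337}$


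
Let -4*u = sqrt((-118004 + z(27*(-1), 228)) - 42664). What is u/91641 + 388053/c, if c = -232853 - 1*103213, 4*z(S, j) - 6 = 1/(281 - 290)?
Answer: -129351/112022 - I*sqrt(5783995)/2199384 ≈ -1.1547 - 0.0010935*I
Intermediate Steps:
z(S, j) = 53/36 (z(S, j) = 3/2 + 1/(4*(281 - 290)) = 3/2 + (1/4)/(-9) = 3/2 + (1/4)*(-1/9) = 3/2 - 1/36 = 53/36)
c = -336066 (c = -232853 - 103213 = -336066)
u = -I*sqrt(5783995)/24 (u = -sqrt((-118004 + 53/36) - 42664)/4 = -sqrt(-4248091/36 - 42664)/4 = -I*sqrt(5783995)/24 ≈ -100.21*I)
u/91641 + 388053/c = -I*sqrt(5783995)/24/91641 + 388053/(-336066) = -I*sqrt(5783995)/24*(1/91641) + 388053*(-1/336066) = -I*sqrt(5783995)/2199384 - 129351/112022 = -129351/112022 - I*sqrt(5783995)/2199384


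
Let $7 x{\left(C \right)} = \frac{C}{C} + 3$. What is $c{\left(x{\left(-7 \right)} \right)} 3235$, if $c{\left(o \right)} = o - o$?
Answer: $0$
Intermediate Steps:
$x{\left(C \right)} = \frac{4}{7}$ ($x{\left(C \right)} = \frac{\frac{C}{C} + 3}{7} = \frac{1 + 3}{7} = \frac{1}{7} \cdot 4 = \frac{4}{7}$)
$c{\left(o \right)} = 0$
$c{\left(x{\left(-7 \right)} \right)} 3235 = 0 \cdot 3235 = 0$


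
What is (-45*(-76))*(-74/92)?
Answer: -63270/23 ≈ -2750.9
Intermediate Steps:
(-45*(-76))*(-74/92) = 3420*(-74*1/92) = 3420*(-37/46) = -63270/23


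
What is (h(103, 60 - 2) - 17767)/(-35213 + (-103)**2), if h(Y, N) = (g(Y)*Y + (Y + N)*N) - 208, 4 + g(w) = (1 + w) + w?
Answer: -3068/6151 ≈ -0.49878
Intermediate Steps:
g(w) = -3 + 2*w (g(w) = -4 + ((1 + w) + w) = -4 + (1 + 2*w) = -3 + 2*w)
h(Y, N) = -208 + N*(N + Y) + Y*(-3 + 2*Y) (h(Y, N) = ((-3 + 2*Y)*Y + (Y + N)*N) - 208 = (Y*(-3 + 2*Y) + (N + Y)*N) - 208 = (Y*(-3 + 2*Y) + N*(N + Y)) - 208 = (N*(N + Y) + Y*(-3 + 2*Y)) - 208 = -208 + N*(N + Y) + Y*(-3 + 2*Y))
(h(103, 60 - 2) - 17767)/(-35213 + (-103)**2) = ((-208 + (60 - 2)**2 + (60 - 2)*103 + 103*(-3 + 2*103)) - 17767)/(-35213 + (-103)**2) = ((-208 + 58**2 + 58*103 + 103*(-3 + 206)) - 17767)/(-35213 + 10609) = ((-208 + 3364 + 5974 + 103*203) - 17767)/(-24604) = ((-208 + 3364 + 5974 + 20909) - 17767)*(-1/24604) = (30039 - 17767)*(-1/24604) = 12272*(-1/24604) = -3068/6151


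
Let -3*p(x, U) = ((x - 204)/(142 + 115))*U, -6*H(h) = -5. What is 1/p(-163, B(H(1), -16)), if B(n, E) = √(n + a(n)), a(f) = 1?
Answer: 771*√66/4037 ≈ 1.5516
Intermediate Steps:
H(h) = ⅚ (H(h) = -⅙*(-5) = ⅚)
B(n, E) = √(1 + n) (B(n, E) = √(n + 1) = √(1 + n))
p(x, U) = -U*(-204/257 + x/257)/3 (p(x, U) = -(x - 204)/(142 + 115)*U/3 = -(-204 + x)/257*U/3 = -(-204 + x)*(1/257)*U/3 = -(-204/257 + x/257)*U/3 = -U*(-204/257 + x/257)/3)
1/p(-163, B(H(1), -16)) = 1/(√(1 + ⅚)*(204 - 1*(-163))/771) = 1/(√(11/6)*(204 + 163)/771) = 1/((1/771)*(√66/6)*367) = 1/(367*√66/4626) = 771*√66/4037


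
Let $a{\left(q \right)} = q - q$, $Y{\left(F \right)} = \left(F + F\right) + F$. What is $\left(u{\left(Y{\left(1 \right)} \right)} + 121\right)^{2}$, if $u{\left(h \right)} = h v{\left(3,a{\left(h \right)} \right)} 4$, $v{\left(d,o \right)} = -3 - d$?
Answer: $2401$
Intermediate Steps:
$Y{\left(F \right)} = 3 F$ ($Y{\left(F \right)} = 2 F + F = 3 F$)
$a{\left(q \right)} = 0$
$u{\left(h \right)} = - 24 h$ ($u{\left(h \right)} = h \left(-3 - 3\right) 4 = h \left(-6\right) 4 = - 6 h 4 = - 24 h$)
$\left(u{\left(Y{\left(1 \right)} \right)} + 121\right)^{2} = \left(- 24 \cdot 3 \cdot 1 + 121\right)^{2} = \left(\left(-24\right) 3 + 121\right)^{2} = \left(-72 + 121\right)^{2} = 49^{2} = 2401$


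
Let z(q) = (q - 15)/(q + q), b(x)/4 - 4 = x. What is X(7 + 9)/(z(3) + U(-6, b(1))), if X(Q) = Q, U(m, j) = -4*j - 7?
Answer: -16/89 ≈ -0.17978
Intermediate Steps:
b(x) = 16 + 4*x
U(m, j) = -7 - 4*j
z(q) = (-15 + q)/(2*q) (z(q) = (-15 + q)/((2*q)) = (-15 + q)*(1/(2*q)) = (-15 + q)/(2*q))
X(7 + 9)/(z(3) + U(-6, b(1))) = (7 + 9)/((½)*(-15 + 3)/3 + (-7 - 4*(16 + 4*1))) = 16/((½)*(⅓)*(-12) + (-7 - 4*(16 + 4))) = 16/(-2 + (-7 - 4*20)) = 16/(-2 + (-7 - 80)) = 16/(-2 - 87) = 16/(-89) = -1/89*16 = -16/89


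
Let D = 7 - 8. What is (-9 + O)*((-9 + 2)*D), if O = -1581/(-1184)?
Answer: -63525/1184 ≈ -53.653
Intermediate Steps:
D = -1
O = 1581/1184 (O = -1581*(-1/1184) = 1581/1184 ≈ 1.3353)
(-9 + O)*((-9 + 2)*D) = (-9 + 1581/1184)*((-9 + 2)*(-1)) = -(-63525)*(-1)/1184 = -9075/1184*7 = -63525/1184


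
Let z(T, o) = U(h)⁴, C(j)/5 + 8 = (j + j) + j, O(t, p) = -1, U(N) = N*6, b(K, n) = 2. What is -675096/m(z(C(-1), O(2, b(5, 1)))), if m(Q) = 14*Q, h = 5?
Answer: -28129/472500 ≈ -0.059532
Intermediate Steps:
U(N) = 6*N
C(j) = -40 + 15*j (C(j) = -40 + 5*((j + j) + j) = -40 + 5*(2*j + j) = -40 + 5*(3*j) = -40 + 15*j)
z(T, o) = 810000 (z(T, o) = (6*5)⁴ = 30⁴ = 810000)
-675096/m(z(C(-1), O(2, b(5, 1)))) = -675096/(14*810000) = -675096/11340000 = -675096*1/11340000 = -28129/472500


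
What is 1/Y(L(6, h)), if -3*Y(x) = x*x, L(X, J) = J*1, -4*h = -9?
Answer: -16/27 ≈ -0.59259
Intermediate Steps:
h = 9/4 (h = -1/4*(-9) = 9/4 ≈ 2.2500)
L(X, J) = J
Y(x) = -x**2/3 (Y(x) = -x*x/3 = -x**2/3)
1/Y(L(6, h)) = 1/(-(9/4)**2/3) = 1/(-1/3*81/16) = 1/(-27/16) = -16/27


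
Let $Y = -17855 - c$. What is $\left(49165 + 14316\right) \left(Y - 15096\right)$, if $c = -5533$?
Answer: $-1740522058$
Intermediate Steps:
$Y = -12322$ ($Y = -17855 - -5533 = -17855 + 5533 = -12322$)
$\left(49165 + 14316\right) \left(Y - 15096\right) = \left(49165 + 14316\right) \left(-12322 - 15096\right) = 63481 \left(-27418\right) = -1740522058$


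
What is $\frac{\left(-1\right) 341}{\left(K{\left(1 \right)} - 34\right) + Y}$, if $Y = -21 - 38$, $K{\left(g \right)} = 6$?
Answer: $\frac{341}{87} \approx 3.9195$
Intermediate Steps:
$Y = -59$ ($Y = -21 - 38 = -59$)
$\frac{\left(-1\right) 341}{\left(K{\left(1 \right)} - 34\right) + Y} = \frac{\left(-1\right) 341}{\left(6 - 34\right) - 59} = - \frac{341}{-28 - 59} = - \frac{341}{-87} = \left(-341\right) \left(- \frac{1}{87}\right) = \frac{341}{87}$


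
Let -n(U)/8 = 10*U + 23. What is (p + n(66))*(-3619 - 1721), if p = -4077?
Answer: 50948940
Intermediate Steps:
n(U) = -184 - 80*U (n(U) = -8*(10*U + 23) = -8*(23 + 10*U) = -184 - 80*U)
(p + n(66))*(-3619 - 1721) = (-4077 + (-184 - 80*66))*(-3619 - 1721) = (-4077 + (-184 - 5280))*(-5340) = (-4077 - 5464)*(-5340) = -9541*(-5340) = 50948940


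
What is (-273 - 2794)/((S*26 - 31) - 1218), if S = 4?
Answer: 3067/1145 ≈ 2.6786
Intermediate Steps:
(-273 - 2794)/((S*26 - 31) - 1218) = (-273 - 2794)/((4*26 - 31) - 1218) = -3067/((104 - 31) - 1218) = -3067/(73 - 1218) = -3067/(-1145) = -3067*(-1/1145) = 3067/1145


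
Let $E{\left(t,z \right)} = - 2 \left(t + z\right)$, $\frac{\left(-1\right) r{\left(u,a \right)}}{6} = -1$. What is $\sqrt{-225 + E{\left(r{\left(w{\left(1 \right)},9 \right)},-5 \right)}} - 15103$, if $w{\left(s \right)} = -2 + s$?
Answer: $-15103 + i \sqrt{227} \approx -15103.0 + 15.067 i$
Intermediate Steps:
$r{\left(u,a \right)} = 6$ ($r{\left(u,a \right)} = \left(-6\right) \left(-1\right) = 6$)
$E{\left(t,z \right)} = - 2 t - 2 z$
$\sqrt{-225 + E{\left(r{\left(w{\left(1 \right)},9 \right)},-5 \right)}} - 15103 = \sqrt{-225 - 2} - 15103 = \sqrt{-227} - 15103 = i \sqrt{227} - 15103 = -15103 + i \sqrt{227}$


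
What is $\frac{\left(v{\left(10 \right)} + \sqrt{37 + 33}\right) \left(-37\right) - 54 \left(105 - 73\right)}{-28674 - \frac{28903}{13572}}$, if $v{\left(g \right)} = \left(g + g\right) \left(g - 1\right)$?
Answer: $\frac{113841936}{389192431} + \frac{502164 \sqrt{70}}{389192431} \approx 0.3033$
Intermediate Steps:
$v{\left(g \right)} = 2 g \left(-1 + g\right)$
$\frac{\left(v{\left(10 \right)} + \sqrt{37 + 33}\right) \left(-37\right) - 54 \left(105 - 73\right)}{-28674 - \frac{28903}{13572}} = \frac{\left(2 \cdot 10 \left(-1 + 10\right) + \sqrt{37 + 33}\right) \left(-37\right) - 54 \left(105 - 73\right)}{-28674 - \frac{28903}{13572}} = \frac{\left(2 \cdot 10 \cdot 9 + \sqrt{70}\right) \left(-37\right) - 1728}{-28674 - \frac{28903}{13572}} = \frac{\left(180 + \sqrt{70}\right) \left(-37\right) - 1728}{-28674 - \frac{28903}{13572}} = \frac{\left(-6660 - 37 \sqrt{70}\right) - 1728}{- \frac{389192431}{13572}} = \left(-8388 - 37 \sqrt{70}\right) \left(- \frac{13572}{389192431}\right) = \frac{113841936}{389192431} + \frac{502164 \sqrt{70}}{389192431}$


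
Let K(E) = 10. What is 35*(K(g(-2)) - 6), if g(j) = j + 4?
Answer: 140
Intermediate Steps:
g(j) = 4 + j
35*(K(g(-2)) - 6) = 35*(10 - 6) = 35*4 = 140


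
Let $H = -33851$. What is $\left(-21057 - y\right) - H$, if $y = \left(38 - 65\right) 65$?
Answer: $14549$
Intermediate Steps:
$y = -1755$ ($y = \left(-27\right) 65 = -1755$)
$\left(-21057 - y\right) - H = \left(-21057 - -1755\right) - -33851 = \left(-21057 + 1755\right) + 33851 = -19302 + 33851 = 14549$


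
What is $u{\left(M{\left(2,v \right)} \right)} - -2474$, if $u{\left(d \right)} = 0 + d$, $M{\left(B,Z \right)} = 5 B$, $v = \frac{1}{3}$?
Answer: $2484$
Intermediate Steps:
$v = \frac{1}{3} \approx 0.33333$
$u{\left(d \right)} = d$
$u{\left(M{\left(2,v \right)} \right)} - -2474 = 5 \cdot 2 - -2474 = 10 + 2474 = 2484$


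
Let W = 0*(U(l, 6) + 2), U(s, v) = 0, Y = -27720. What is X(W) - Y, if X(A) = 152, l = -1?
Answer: 27872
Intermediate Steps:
W = 0 (W = 0*(0 + 2) = 0*2 = 0)
X(W) - Y = 152 - 1*(-27720) = 152 + 27720 = 27872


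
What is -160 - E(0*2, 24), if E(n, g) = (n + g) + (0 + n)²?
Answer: -184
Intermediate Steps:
E(n, g) = g + n + n² (E(n, g) = (g + n) + n² = g + n + n²)
-160 - E(0*2, 24) = -160 - (24 + 0*2 + (0*2)²) = -160 - (24 + 0 + 0²) = -160 - (24 + 0 + 0) = -160 - 1*24 = -160 - 24 = -184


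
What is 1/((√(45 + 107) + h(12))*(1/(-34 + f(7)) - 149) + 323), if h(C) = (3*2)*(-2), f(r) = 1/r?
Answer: 118592667/60770788081 + 16741680*√38/60770788081 ≈ 0.0036497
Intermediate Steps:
h(C) = -12 (h(C) = 6*(-2) = -12)
1/((√(45 + 107) + h(12))*(1/(-34 + f(7)) - 149) + 323) = 1/((√(45 + 107) - 12)*(1/(-34 + 1/7) - 149) + 323) = 1/((√152 - 12)*(1/(-34 + ⅐) - 149) + 323) = 1/((2*√38 - 12)*(1/(-237/7) - 149) + 323) = 1/((-12 + 2*√38)*(-7/237 - 149) + 323) = 1/((-12 + 2*√38)*(-35320/237) + 323) = 1/((141280/79 - 70640*√38/237) + 323) = 1/(166797/79 - 70640*√38/237)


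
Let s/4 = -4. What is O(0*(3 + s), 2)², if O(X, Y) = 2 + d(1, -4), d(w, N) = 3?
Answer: 25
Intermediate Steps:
s = -16 (s = 4*(-4) = -16)
O(X, Y) = 5 (O(X, Y) = 2 + 3 = 5)
O(0*(3 + s), 2)² = 5² = 25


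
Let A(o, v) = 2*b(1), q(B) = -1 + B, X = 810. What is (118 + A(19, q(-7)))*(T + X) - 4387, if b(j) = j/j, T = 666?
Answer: 172733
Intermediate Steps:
b(j) = 1
A(o, v) = 2 (A(o, v) = 2*1 = 2)
(118 + A(19, q(-7)))*(T + X) - 4387 = (118 + 2)*(666 + 810) - 4387 = 120*1476 - 4387 = 177120 - 4387 = 172733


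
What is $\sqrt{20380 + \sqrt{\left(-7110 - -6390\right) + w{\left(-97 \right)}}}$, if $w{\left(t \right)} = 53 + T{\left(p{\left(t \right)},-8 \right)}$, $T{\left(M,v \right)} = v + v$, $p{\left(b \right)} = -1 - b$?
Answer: $\sqrt{20380 + i \sqrt{683}} \approx 142.76 + 0.0915 i$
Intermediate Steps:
$T{\left(M,v \right)} = 2 v$
$w{\left(t \right)} = 37$ ($w{\left(t \right)} = 53 + 2 \left(-8\right) = 53 - 16 = 37$)
$\sqrt{20380 + \sqrt{\left(-7110 - -6390\right) + w{\left(-97 \right)}}} = \sqrt{20380 + \sqrt{\left(-7110 - -6390\right) + 37}} = \sqrt{20380 + \sqrt{\left(-7110 + 6390\right) + 37}} = \sqrt{20380 + \sqrt{-720 + 37}} = \sqrt{20380 + \sqrt{-683}} = \sqrt{20380 + i \sqrt{683}}$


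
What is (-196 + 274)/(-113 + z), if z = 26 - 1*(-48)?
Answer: -2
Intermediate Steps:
z = 74 (z = 26 + 48 = 74)
(-196 + 274)/(-113 + z) = (-196 + 274)/(-113 + 74) = 78/(-39) = 78*(-1/39) = -2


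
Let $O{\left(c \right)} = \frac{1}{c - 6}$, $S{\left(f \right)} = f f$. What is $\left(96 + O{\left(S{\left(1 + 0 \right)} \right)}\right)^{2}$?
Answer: $\frac{229441}{25} \approx 9177.6$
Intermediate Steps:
$S{\left(f \right)} = f^{2}$
$O{\left(c \right)} = \frac{1}{-6 + c}$
$\left(96 + O{\left(S{\left(1 + 0 \right)} \right)}\right)^{2} = \left(96 + \frac{1}{-6 + \left(1 + 0\right)^{2}}\right)^{2} = \left(96 + \frac{1}{-6 + 1^{2}}\right)^{2} = \left(96 + \frac{1}{-6 + 1}\right)^{2} = \left(96 + \frac{1}{-5}\right)^{2} = \left(96 - \frac{1}{5}\right)^{2} = \left(\frac{479}{5}\right)^{2} = \frac{229441}{25}$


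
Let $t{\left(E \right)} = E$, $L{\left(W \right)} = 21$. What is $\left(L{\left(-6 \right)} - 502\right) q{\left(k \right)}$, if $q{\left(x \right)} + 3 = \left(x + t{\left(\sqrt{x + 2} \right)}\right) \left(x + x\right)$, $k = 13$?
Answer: $-161135 - 12506 \sqrt{15} \approx -2.0957 \cdot 10^{5}$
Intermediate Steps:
$q{\left(x \right)} = -3 + 2 x \left(x + \sqrt{2 + x}\right)$ ($q{\left(x \right)} = -3 + \left(x + \sqrt{x + 2}\right) \left(x + x\right) = -3 + \left(x + \sqrt{2 + x}\right) 2 x = -3 + 2 x \left(x + \sqrt{2 + x}\right)$)
$\left(L{\left(-6 \right)} - 502\right) q{\left(k \right)} = \left(21 - 502\right) \left(-3 + 2 \cdot 13^{2} + 2 \cdot 13 \sqrt{2 + 13}\right) = - 481 \left(-3 + 2 \cdot 169 + 2 \cdot 13 \sqrt{15}\right) = - 481 \left(-3 + 338 + 26 \sqrt{15}\right) = - 481 \left(335 + 26 \sqrt{15}\right) = -161135 - 12506 \sqrt{15}$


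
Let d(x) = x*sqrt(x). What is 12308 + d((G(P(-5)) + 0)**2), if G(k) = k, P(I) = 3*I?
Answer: 15683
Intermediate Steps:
d(x) = x**(3/2)
12308 + d((G(P(-5)) + 0)**2) = 12308 + ((3*(-5) + 0)**2)**(3/2) = 12308 + ((-15 + 0)**2)**(3/2) = 12308 + ((-15)**2)**(3/2) = 12308 + 225**(3/2) = 12308 + 3375 = 15683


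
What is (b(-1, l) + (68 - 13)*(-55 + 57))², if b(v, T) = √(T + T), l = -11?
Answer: (110 + I*√22)² ≈ 12078.0 + 1031.9*I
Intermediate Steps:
b(v, T) = √2*√T (b(v, T) = √(2*T) = √2*√T)
(b(-1, l) + (68 - 13)*(-55 + 57))² = (√2*√(-11) + (68 - 13)*(-55 + 57))² = (√2*(I*√11) + 55*2)² = (I*√22 + 110)² = (110 + I*√22)²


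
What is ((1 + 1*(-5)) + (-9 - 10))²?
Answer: 529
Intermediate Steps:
((1 + 1*(-5)) + (-9 - 10))² = ((1 - 5) - 19)² = (-4 - 19)² = (-23)² = 529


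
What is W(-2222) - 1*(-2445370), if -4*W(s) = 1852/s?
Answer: 5433612603/2222 ≈ 2.4454e+6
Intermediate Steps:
W(s) = -463/s
W(-2222) - 1*(-2445370) = -463/(-2222) - 1*(-2445370) = -463*(-1/2222) + 2445370 = 463/2222 + 2445370 = 5433612603/2222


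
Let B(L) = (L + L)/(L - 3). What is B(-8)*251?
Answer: 4016/11 ≈ 365.09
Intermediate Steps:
B(L) = 2*L/(-3 + L) (B(L) = (2*L)/(-3 + L) = 2*L/(-3 + L))
B(-8)*251 = (2*(-8)/(-3 - 8))*251 = (2*(-8)/(-11))*251 = (2*(-8)*(-1/11))*251 = (16/11)*251 = 4016/11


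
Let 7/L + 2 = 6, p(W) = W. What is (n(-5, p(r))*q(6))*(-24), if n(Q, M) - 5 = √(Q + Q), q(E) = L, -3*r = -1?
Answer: -210 - 42*I*√10 ≈ -210.0 - 132.82*I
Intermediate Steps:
r = ⅓ (r = -⅓*(-1) = ⅓ ≈ 0.33333)
L = 7/4 (L = 7/(-2 + 6) = 7/4 ≈ 1.7500)
q(E) = 7/4
n(Q, M) = 5 + √2*√Q (n(Q, M) = 5 + √(Q + Q) = 5 + √(2*Q) = 5 + √2*√Q)
(n(-5, p(r))*q(6))*(-24) = ((5 + √2*√(-5))*(7/4))*(-24) = ((5 + √2*(I*√5))*(7/4))*(-24) = ((5 + I*√10)*(7/4))*(-24) = (35/4 + 7*I*√10/4)*(-24) = -210 - 42*I*√10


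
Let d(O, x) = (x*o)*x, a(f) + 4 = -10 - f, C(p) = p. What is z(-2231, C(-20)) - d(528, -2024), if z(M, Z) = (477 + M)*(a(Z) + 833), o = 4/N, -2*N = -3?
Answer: -37187426/3 ≈ -1.2396e+7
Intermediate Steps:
N = 3/2 (N = -½*(-3) = 3/2 ≈ 1.5000)
o = 8/3 (o = 4/(3/2) = 4*(⅔) = 8/3 ≈ 2.6667)
a(f) = -14 - f (a(f) = -4 + (-10 - f) = -14 - f)
z(M, Z) = (477 + M)*(819 - Z) (z(M, Z) = (477 + M)*((-14 - Z) + 833) = (477 + M)*(819 - Z))
d(O, x) = 8*x²/3 (d(O, x) = (x*(8/3))*x = (8*x/3)*x = 8*x²/3)
z(-2231, C(-20)) - d(528, -2024) = (390663 - 477*(-20) + 819*(-2231) - 1*(-2231)*(-20)) - 8*(-2024)²/3 = (390663 + 9540 - 1827189 - 44620) - 8*4096576/3 = -1471606 - 1*32772608/3 = -1471606 - 32772608/3 = -37187426/3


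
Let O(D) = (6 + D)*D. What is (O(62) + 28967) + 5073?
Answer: 38256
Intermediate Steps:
O(D) = D*(6 + D)
(O(62) + 28967) + 5073 = (62*(6 + 62) + 28967) + 5073 = (62*68 + 28967) + 5073 = (4216 + 28967) + 5073 = 33183 + 5073 = 38256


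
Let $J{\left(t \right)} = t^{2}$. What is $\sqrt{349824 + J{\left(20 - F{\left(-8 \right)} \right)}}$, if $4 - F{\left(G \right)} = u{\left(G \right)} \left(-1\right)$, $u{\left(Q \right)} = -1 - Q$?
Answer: $\sqrt{349905} \approx 591.53$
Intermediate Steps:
$F{\left(G \right)} = 3 - G$ ($F{\left(G \right)} = 4 - \left(-1 - G\right) \left(-1\right) = 4 - \left(1 + G\right) = 3 - G$)
$\sqrt{349824 + J{\left(20 - F{\left(-8 \right)} \right)}} = \sqrt{349824 + \left(20 - \left(3 - -8\right)\right)^{2}} = \sqrt{349824 + \left(20 - \left(3 + 8\right)\right)^{2}} = \sqrt{349824 + \left(20 - 11\right)^{2}} = \sqrt{349824 + 9^{2}} = \sqrt{349824 + 81} = \sqrt{349905}$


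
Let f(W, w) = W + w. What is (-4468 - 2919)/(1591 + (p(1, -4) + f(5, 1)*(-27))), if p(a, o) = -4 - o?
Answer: -7387/1429 ≈ -5.1693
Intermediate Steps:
(-4468 - 2919)/(1591 + (p(1, -4) + f(5, 1)*(-27))) = (-4468 - 2919)/(1591 + ((-4 - 1*(-4)) + (5 + 1)*(-27))) = -7387/(1591 + ((-4 + 4) + 6*(-27))) = -7387/(1591 + (0 - 162)) = -7387/(1591 - 162) = -7387/1429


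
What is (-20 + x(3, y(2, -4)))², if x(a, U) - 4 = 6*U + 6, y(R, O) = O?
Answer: 1156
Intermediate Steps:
x(a, U) = 10 + 6*U (x(a, U) = 4 + (6*U + 6) = 4 + (6 + 6*U) = 10 + 6*U)
(-20 + x(3, y(2, -4)))² = (-20 + (10 + 6*(-4)))² = (-20 + (10 - 24))² = (-20 - 14)² = (-34)² = 1156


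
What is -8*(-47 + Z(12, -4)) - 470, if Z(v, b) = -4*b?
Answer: -222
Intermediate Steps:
-8*(-47 + Z(12, -4)) - 470 = -8*(-47 - 4*(-4)) - 470 = -8*(-47 + 16) - 470 = -8*(-31) - 470 = 248 - 470 = -222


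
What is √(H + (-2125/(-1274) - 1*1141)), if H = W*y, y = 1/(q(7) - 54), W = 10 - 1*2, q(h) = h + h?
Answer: I*√943646470/910 ≈ 33.757*I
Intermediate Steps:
q(h) = 2*h
W = 8 (W = 10 - 2 = 8)
y = -1/40 (y = 1/(2*7 - 54) = 1/(14 - 54) = 1/(-40) = -1/40 ≈ -0.025000)
H = -⅕ (H = 8*(-1/40) = -⅕ ≈ -0.20000)
√(H + (-2125/(-1274) - 1*1141)) = √(-⅕ + (-2125/(-1274) - 1*1141)) = √(-⅕ + (-2125*(-1/1274) - 1141)) = √(-⅕ + (2125/1274 - 1141)) = √(-⅕ - 1451509/1274) = √(-7258819/6370) = I*√943646470/910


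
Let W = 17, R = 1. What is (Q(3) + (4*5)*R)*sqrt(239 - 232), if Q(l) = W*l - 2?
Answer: 69*sqrt(7) ≈ 182.56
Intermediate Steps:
Q(l) = -2 + 17*l (Q(l) = 17*l - 2 = -2 + 17*l)
(Q(3) + (4*5)*R)*sqrt(239 - 232) = ((-2 + 17*3) + (4*5)*1)*sqrt(239 - 232) = ((-2 + 51) + 20*1)*sqrt(7) = (49 + 20)*sqrt(7) = 69*sqrt(7)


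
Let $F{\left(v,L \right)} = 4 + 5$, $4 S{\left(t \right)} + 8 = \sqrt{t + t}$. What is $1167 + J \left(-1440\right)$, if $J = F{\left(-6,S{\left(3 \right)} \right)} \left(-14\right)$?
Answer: $182607$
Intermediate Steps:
$S{\left(t \right)} = -2 + \frac{\sqrt{2} \sqrt{t}}{4}$ ($S{\left(t \right)} = -2 + \frac{\sqrt{t + t}}{4} = -2 + \frac{\sqrt{2 t}}{4} = -2 + \frac{\sqrt{2} \sqrt{t}}{4}$)
$F{\left(v,L \right)} = 9$
$J = -126$ ($J = 9 \left(-14\right) = -126$)
$1167 + J \left(-1440\right) = 1167 - -181440 = 1167 + 181440 = 182607$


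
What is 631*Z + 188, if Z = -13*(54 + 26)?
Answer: -656052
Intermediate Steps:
Z = -1040 (Z = -13*80 = -1040)
631*Z + 188 = 631*(-1040) + 188 = -656240 + 188 = -656052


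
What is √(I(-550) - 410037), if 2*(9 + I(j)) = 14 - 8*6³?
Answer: I*√410903 ≈ 641.02*I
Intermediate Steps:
I(j) = -866 (I(j) = -9 + (14 - 8*6³)/2 = -9 + (14 - 8*216)/2 = -9 + (14 - 1728)/2 = -9 + (½)*(-1714) = -9 - 857 = -866)
√(I(-550) - 410037) = √(-866 - 410037) = √(-410903) = I*√410903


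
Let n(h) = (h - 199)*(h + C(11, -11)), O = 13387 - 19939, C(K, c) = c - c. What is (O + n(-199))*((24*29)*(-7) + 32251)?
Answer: 1989084350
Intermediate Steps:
C(K, c) = 0
O = -6552
n(h) = h*(-199 + h) (n(h) = (h - 199)*(h + 0) = (-199 + h)*h = h*(-199 + h))
(O + n(-199))*((24*29)*(-7) + 32251) = (-6552 - 199*(-199 - 199))*((24*29)*(-7) + 32251) = (-6552 - 199*(-398))*(696*(-7) + 32251) = (-6552 + 79202)*(-4872 + 32251) = 72650*27379 = 1989084350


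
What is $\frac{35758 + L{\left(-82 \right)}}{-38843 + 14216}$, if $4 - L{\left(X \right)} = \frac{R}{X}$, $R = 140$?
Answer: $- \frac{1466312}{1009707} \approx -1.4522$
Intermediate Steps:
$L{\left(X \right)} = 4 - \frac{140}{X}$
$\frac{35758 + L{\left(-82 \right)}}{-38843 + 14216} = \frac{35758 + \left(4 - \frac{140}{-82}\right)}{-38843 + 14216} = \frac{35758 + \left(4 - - \frac{70}{41}\right)}{-24627} = \left(35758 + \left(4 + \frac{70}{41}\right)\right) \left(- \frac{1}{24627}\right) = \left(35758 + \frac{234}{41}\right) \left(- \frac{1}{24627}\right) = \frac{1466312}{41} \left(- \frac{1}{24627}\right) = - \frac{1466312}{1009707}$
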